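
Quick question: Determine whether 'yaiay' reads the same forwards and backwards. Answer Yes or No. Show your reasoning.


Forward: 'yaiay'
Reversed: 'yaiay'
They are identical.

Yes


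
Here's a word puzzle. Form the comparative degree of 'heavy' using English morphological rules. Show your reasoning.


Apply comparative formation (consonant + y: change y to i, add -er): 'heavy' -> 'heavier'.

heavier


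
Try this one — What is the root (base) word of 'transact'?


Remove prefix 'trans' from 'transact' to get root 'act'.

act


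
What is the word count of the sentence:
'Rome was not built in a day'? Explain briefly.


Split into words: Rome | was | not | built | in | a | day = 7 words.

7


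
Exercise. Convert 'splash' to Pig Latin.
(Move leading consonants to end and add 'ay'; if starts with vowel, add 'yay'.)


'splash': move consonant cluster 'spl' to end and add 'ay': 'ashsplay'.

ashsplay


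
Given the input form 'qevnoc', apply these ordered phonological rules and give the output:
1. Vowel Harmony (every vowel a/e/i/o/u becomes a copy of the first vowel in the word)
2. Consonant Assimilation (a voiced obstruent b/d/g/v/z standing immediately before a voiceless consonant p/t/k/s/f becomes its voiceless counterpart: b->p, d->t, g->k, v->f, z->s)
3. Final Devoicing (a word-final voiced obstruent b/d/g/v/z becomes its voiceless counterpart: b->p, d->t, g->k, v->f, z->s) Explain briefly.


Starting form: 'qevnoc'
Rule 1: Vowel Harmony: all vowels become 'e' (matching first vowel). 'qevnoc' -> 'qevnec'
Rule 2: Consonant Assimilation: no voiced obstruent (b/d/g/v/z) stands immediately before a voiceless consonant (p/t/k/s/f). No change.
Rule 3: Final Devoicing: final consonant 'c' is not one of the voiced obstruents b/d/g/v/z. No change.
Final form: 'qevnec'

qevnec


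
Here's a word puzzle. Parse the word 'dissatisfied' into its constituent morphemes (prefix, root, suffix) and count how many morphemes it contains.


Step 1: Identify prefix: 'dis' (meaning: not/apart)
Step 2: Identify root: 'satisfy'
Step 3: Identify suffix(es): 'ed'
Decomposition: dis- (prefix: not/apart) + satisfy (root) + -ed (suffix: past)
Total morphemes: 3

3 morphemes (dis- (prefix: not/apart) + satisfy (root) + -ed (suffix: past))


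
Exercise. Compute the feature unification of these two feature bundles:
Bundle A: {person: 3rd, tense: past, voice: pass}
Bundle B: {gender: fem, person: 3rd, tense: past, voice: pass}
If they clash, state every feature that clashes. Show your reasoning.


Compare features:
gender: A=_ vs B=fem -> unified: fem
person: A=3rd vs B=3rd -> unified: 3rd
tense: A=past vs B=past -> unified: past
voice: A=pass vs B=pass -> unified: pass
No clashes found.

Unified: {gender: fem, person: 3rd, tense: past, voice: pass}


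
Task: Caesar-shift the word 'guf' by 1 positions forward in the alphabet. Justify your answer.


Shift each letter by 1: g -> h, u -> v, f -> g. Result: 'hvg'.

hvg


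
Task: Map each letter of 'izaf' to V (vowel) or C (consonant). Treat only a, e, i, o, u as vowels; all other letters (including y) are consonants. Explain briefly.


Letter mapping: i = V, z = C, a = V, f = C.

VCVC


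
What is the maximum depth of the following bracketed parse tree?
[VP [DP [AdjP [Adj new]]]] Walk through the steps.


Count bracket nesting levels:
'[' at pos 0: depth = 1
'[' at pos 4: depth = 2
'[' at pos 8: depth = 3
'[' at pos 14: depth = 4
Maximum depth reached: 4

4


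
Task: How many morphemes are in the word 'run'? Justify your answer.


Decomposition: run (free morpheme) = 1 morpheme(s)

1 morphemes


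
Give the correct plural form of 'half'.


Apply rule: Change -f to -ves. 'half' becomes 'halves'.

halves


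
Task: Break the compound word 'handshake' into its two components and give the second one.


Split 'handshake' into 'hand' + 'shake'. The second part is 'shake'.

shake


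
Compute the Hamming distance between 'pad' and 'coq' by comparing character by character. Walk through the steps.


Alignment:
Position 1: 'p' vs 'c' = DIFFER
Position 2: 'a' vs 'o' = DIFFER
Position 3: 'd' vs 'q' = DIFFER
Total differences: 3

3


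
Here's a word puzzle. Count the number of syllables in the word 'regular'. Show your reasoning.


Break 'regular' into syllables: reg-u-lar -> reg | u | lar = 3 syllables

3 syllables


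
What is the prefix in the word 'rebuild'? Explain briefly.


The word 'rebuild' = 're' (prefix) + 'build' (root). The prefix is 're'.

re


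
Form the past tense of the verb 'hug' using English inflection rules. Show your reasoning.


Apply rule: Double final consonant and add -ed. 'hug' becomes 'hugged'.

hugged


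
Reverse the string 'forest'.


Reverse 'forest' character by character: 'tserof'.

tserof


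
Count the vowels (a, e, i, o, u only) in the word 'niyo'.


Vowels in 'niyo': i, o = 2 vowels.

2


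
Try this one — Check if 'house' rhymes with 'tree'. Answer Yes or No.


Rime (stressed vowel + following sounds) of 'house': -ouse = /aʊs/
Rime of 'tree': -ee = /iː/
/aʊs/ and /iː/ are different ending sounds, so the words do not rhyme.

No


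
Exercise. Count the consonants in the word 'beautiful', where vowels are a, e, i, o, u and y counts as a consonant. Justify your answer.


Consonants in 'beautiful': b, t, f, l = 4 consonants.

4


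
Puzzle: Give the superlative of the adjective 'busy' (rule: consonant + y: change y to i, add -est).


Apply superlative formation (consonant + y: change y to i, add -est): 'busy' -> 'busiest'.

busiest


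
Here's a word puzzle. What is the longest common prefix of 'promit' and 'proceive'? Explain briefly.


Compare from the start: 3 characters match: 'pro'. Mismatch at position 4: 'm' vs 'c'.

pro


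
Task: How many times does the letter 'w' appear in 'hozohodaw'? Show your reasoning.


Letter 'w' in 'hozohodaw': found at position(s) 9 = 1 occurrence(s).

1


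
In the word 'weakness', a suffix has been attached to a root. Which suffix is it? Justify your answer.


The word 'weakness' = 'weak' (root) + '-ness' (suffix). The suffix is '-ness'.

ness


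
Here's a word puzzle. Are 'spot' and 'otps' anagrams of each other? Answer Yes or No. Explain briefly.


Sorted letters of 'spot': 'opst'
Sorted letters of 'otps': 'opst'
They match.

Yes


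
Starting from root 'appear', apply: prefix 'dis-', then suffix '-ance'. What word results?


Step 1: Add prefix 'dis-' to 'appear' = 'disappear'
Step 2: Add suffix '-ance' to 'disappear' = 'disappearance'

disappearance


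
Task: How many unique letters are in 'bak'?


Unique letters in 'bak': {a, b, k} = 3 distinct letters.

3


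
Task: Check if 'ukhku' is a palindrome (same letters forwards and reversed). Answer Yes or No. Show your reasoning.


Forward: 'ukhku'
Reversed: 'ukhku'
They are identical.

Yes


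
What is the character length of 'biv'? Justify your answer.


Spell out 'biv' and number each letter: b(1), i(2), v(3). Total: 3 letters.

3


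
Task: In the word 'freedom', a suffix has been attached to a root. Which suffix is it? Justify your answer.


The word 'freedom' = 'free' (root) + '-dom' (suffix). The suffix is '-dom'.

dom


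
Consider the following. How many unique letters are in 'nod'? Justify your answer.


Unique letters in 'nod': {d, n, o} = 3 distinct letters.

3


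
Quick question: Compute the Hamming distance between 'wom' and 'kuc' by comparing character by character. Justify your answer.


Alignment:
Position 1: 'w' vs 'k' = DIFFER
Position 2: 'o' vs 'u' = DIFFER
Position 3: 'm' vs 'c' = DIFFER
Total differences: 3

3


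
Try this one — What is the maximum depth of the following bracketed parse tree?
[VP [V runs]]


Count bracket nesting levels:
'[' at pos 0: depth = 1
'[' at pos 4: depth = 2
Maximum depth reached: 2

2


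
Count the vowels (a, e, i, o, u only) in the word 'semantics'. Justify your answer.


Vowels in 'semantics': e, a, i = 3 vowels.

3


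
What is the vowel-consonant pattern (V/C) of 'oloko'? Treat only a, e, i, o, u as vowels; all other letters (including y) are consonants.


Letter mapping: o = V, l = C, o = V, k = C, o = V.

VCVCV


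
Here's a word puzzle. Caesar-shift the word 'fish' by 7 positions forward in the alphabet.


Shift each letter by 7: f -> m, i -> p, s -> z, h -> o. Result: 'mpzo'.

mpzo


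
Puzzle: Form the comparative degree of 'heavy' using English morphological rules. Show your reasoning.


Apply comparative formation (consonant + y: change y to i, add -er): 'heavy' -> 'heavier'.

heavier


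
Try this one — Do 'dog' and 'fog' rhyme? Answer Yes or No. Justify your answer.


Rime (stressed vowel + following sounds) of 'dog': -og = /ɒg/
Rime of 'fog': -og = /ɒg/
/ɒg/ and /ɒg/ are the same ending sound, so the words rhyme.

Yes


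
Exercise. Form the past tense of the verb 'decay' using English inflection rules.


Apply rule: Add -ed. 'decay' becomes 'decayed'.

decayed


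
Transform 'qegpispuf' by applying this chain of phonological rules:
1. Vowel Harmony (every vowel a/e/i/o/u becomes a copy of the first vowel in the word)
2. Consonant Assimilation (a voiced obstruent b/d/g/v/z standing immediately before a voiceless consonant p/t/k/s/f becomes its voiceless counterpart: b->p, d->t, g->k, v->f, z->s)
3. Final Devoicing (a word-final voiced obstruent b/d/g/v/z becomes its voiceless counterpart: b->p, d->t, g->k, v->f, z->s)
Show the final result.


Starting form: 'qegpispuf'
Rule 1: Vowel Harmony: all vowels become 'e' (matching first vowel). 'qegpispuf' -> 'qegpespef'
Rule 2: Consonant Assimilation: voiced obstruent before voiceless consonant becomes voiceless ('gp' -> 'kp'). 'qegpespef' -> 'qekpespef'
Rule 3: Final Devoicing: final consonant 'f' is not one of the voiced obstruents b/d/g/v/z. No change.
Final form: 'qekpespef'

qekpespef


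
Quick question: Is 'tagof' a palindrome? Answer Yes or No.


Forward: 'tagof'
Reversed: 'fogat'
They differ.

No


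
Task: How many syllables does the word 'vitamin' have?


Break 'vitamin' into syllables: vi-ta-min -> vi | ta | min = 3 syllables

3 syllables


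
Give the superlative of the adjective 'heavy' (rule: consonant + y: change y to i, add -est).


Apply superlative formation (consonant + y: change y to i, add -est): 'heavy' -> 'heaviest'.

heaviest


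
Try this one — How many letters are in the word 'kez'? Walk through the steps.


Spell out 'kez' and number each letter: k(1), e(2), z(3). Total: 3 letters.

3


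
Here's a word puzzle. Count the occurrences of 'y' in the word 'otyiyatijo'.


Letter 'y' in 'otyiyatijo': found at position(s) 3, 5 = 2 occurrence(s).

2


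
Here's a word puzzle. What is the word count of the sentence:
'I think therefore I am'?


Split into words: I | think | therefore | I | am = 5 words.

5


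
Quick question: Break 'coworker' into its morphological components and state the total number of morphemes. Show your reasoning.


Step 1: Identify prefix: 'co' (meaning: together)
Step 2: Identify root: 'work'
Step 3: Identify suffix(es): 'er'
Decomposition: co- (prefix: together) + work (root) + -er (suffix: one who)
Total morphemes: 3

3 morphemes (co- (prefix: together) + work (root) + -er (suffix: one who))


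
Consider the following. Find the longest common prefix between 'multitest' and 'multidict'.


Compare from the start: 5 characters match: 'multi'. Mismatch at position 6: 't' vs 'd'.

multi


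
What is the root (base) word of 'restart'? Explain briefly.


Remove prefix 're' from 'restart' to get root 'start'.

start


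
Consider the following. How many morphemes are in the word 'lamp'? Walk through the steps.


Decomposition: lamp (free morpheme) = 1 morpheme(s)

1 morphemes


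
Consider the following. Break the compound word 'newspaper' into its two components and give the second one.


Split 'newspaper' into 'news' + 'paper'. The second part is 'paper'.

paper


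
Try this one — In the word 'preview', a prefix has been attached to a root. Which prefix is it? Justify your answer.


The word 'preview' = 'pre' (prefix) + 'view' (root). The prefix is 'pre'.

pre


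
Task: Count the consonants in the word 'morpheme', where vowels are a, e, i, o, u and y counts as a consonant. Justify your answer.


Consonants in 'morpheme': m, r, p, h, m = 5 consonants.

5


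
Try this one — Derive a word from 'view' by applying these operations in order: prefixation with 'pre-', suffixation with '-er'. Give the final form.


Step 1: Add prefix 'pre-' to 'view' = 'preview'
Step 2: Add suffix '-er' to 'preview' = 'previewer'

previewer


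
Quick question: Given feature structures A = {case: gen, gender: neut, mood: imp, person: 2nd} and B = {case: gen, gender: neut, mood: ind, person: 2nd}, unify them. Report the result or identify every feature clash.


Compare features:
case: A=gen vs B=gen -> unified: gen
gender: A=neut vs B=neut -> unified: neut
mood: A=imp vs B=ind -> CLASH
person: A=2nd vs B=2nd -> unified: 2nd
Clash detected on feature 'mood' (imp vs ind); unification fails.

CLASH on 'mood' (imp vs ind)


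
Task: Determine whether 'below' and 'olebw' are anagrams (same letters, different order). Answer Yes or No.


Sorted letters of 'below': 'below'
Sorted letters of 'olebw': 'below'
They match.

Yes


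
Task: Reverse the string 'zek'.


Reverse 'zek' character by character: 'kez'.

kez


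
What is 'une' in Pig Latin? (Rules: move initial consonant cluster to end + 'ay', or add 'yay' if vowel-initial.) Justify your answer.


'une' starts with a vowel, so add 'yay': 'uneyay'.

uneyay


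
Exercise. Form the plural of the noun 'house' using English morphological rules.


Apply rule: Add -s. 'house' becomes 'houses'.

houses


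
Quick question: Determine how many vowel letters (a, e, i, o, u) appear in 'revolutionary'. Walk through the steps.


Vowels in 'revolutionary': e, o, u, i, o, a = 6 vowels.

6


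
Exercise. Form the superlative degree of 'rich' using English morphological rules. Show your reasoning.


Apply superlative formation (add -est): 'rich' -> 'richest'.

richest


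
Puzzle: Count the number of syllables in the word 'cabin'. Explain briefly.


Break 'cabin' into syllables: cab-in -> cab | in = 2 syllables

2 syllables


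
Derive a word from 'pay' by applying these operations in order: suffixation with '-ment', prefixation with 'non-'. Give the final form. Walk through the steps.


Step 1: Add suffix '-ment' to 'pay' = 'payment'
Step 2: Add prefix 'non-' to 'payment' = 'nonpayment'

nonpayment


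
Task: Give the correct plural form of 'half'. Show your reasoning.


Apply rule: Change -f to -ves. 'half' becomes 'halves'.

halves


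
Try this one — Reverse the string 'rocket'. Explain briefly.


Reverse 'rocket' character by character: 'tekcor'.

tekcor


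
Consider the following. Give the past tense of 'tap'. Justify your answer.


Apply rule: Double final consonant and add -ed. 'tap' becomes 'tapped'.

tapped


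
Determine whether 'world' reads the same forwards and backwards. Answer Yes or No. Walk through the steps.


Forward: 'world'
Reversed: 'dlrow'
They differ.

No


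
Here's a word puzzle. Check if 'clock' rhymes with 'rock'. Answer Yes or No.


Rime (stressed vowel + following sounds) of 'clock': -ock = /ɒk/
Rime of 'rock': -ock = /ɒk/
/ɒk/ and /ɒk/ are the same ending sound, so the words rhyme.

Yes


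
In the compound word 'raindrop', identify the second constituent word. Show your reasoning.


Split 'raindrop' into 'rain' + 'drop'. The second part is 'drop'.

drop


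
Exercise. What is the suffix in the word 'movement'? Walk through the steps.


The word 'movement' = 'move' (root) + '-ment' (suffix). The suffix is '-ment'.

ment


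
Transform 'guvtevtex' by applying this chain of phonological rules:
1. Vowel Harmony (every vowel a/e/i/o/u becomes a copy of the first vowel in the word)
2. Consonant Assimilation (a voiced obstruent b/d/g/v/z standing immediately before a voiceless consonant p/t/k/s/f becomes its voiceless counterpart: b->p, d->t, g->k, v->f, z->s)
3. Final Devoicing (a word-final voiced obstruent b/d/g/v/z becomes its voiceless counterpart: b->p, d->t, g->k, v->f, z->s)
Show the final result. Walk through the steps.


Starting form: 'guvtevtex'
Rule 1: Vowel Harmony: all vowels become 'u' (matching first vowel). 'guvtevtex' -> 'guvtuvtux'
Rule 2: Consonant Assimilation: voiced obstruent before voiceless consonant becomes voiceless ('vt' -> 'ft', 'vt' -> 'ft'). 'guvtuvtux' -> 'guftuftux'
Rule 3: Final Devoicing: final consonant 'x' is not one of the voiced obstruents b/d/g/v/z. No change.
Final form: 'guftuftux'

guftuftux


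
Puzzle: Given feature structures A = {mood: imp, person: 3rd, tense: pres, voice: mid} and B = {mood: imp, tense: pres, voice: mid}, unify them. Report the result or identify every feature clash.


Compare features:
mood: A=imp vs B=imp -> unified: imp
person: A=3rd vs B=_ -> unified: 3rd
tense: A=pres vs B=pres -> unified: pres
voice: A=mid vs B=mid -> unified: mid
No clashes found.

Unified: {mood: imp, person: 3rd, tense: pres, voice: mid}


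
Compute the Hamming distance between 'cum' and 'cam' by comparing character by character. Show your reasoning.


Alignment:
Position 1: 'c' vs 'c' = match
Position 2: 'u' vs 'a' = DIFFER
Position 3: 'm' vs 'm' = match
Total differences: 1

1


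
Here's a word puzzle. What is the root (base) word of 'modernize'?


Remove suffix '-ize' from 'modernize' to get root 'modern'.

modern


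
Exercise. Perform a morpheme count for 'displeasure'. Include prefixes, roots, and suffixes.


Decomposition: dis- (prefix) + please (root) + -ure (suffix) = 3 morpheme(s)

3 morphemes


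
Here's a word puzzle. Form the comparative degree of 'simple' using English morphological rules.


Apply comparative formation (ends in e: add -r): 'simple' -> 'simpler'.

simpler


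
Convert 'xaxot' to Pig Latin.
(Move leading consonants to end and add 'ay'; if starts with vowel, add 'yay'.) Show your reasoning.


'xaxot': move consonant cluster 'x' to end and add 'ay': 'axotxay'.

axotxay


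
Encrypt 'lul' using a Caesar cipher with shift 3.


Shift each letter by 3: l -> o, u -> x, l -> o. Result: 'oxo'.

oxo


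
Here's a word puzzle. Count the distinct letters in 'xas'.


Unique letters in 'xas': {a, s, x} = 3 distinct letters.

3


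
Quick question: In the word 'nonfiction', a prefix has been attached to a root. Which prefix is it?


The word 'nonfiction' = 'non' (prefix) + 'fiction' (root). The prefix is 'non'.

non


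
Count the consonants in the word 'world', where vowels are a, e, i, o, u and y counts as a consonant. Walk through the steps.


Consonants in 'world': w, r, l, d = 4 consonants.

4


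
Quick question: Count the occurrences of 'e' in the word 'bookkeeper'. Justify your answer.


Letter 'e' in 'bookkeeper': found at position(s) 6, 7, 9 = 3 occurrence(s).

3


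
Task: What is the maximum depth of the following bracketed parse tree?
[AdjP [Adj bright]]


Count bracket nesting levels:
'[' at pos 0: depth = 1
'[' at pos 6: depth = 2
Maximum depth reached: 2

2


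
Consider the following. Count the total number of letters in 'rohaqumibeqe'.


Spell out 'rohaqumibeqe' and number each letter: r(1), o(2), h(3), a(4), q(5), u(6), m(7), i(8), b(9), e(10), q(11), e(12). Total: 12 letters.

12


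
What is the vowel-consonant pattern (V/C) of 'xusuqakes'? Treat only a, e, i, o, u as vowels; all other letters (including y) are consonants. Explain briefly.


Letter mapping: x = C, u = V, s = C, u = V, q = C, a = V, k = C, e = V, s = C.

CVCVCVCVC


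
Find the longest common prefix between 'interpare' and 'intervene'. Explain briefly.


Compare from the start: 5 characters match: 'inter'. Mismatch at position 6: 'p' vs 'v'.

inter


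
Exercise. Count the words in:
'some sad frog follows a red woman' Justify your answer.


Split into words: some | sad | frog | follows | a | red | woman = 7 words.

7


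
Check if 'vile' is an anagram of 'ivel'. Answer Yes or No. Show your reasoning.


Sorted letters of 'vile': 'eilv'
Sorted letters of 'ivel': 'eilv'
They match.

Yes


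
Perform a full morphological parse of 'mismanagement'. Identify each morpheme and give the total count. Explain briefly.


Step 1: Identify prefix: 'mis' (meaning: wrongly)
Step 2: Identify root: 'manage'
Step 3: Identify suffix(es): 'ment'
Decomposition: mis- (prefix: wrongly) + manage (root) + -ment (suffix: action/result)
Total morphemes: 3

3 morphemes (mis- (prefix: wrongly) + manage (root) + -ment (suffix: action/result))


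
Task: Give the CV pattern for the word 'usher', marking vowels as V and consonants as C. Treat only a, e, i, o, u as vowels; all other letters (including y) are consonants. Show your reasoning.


Letter mapping: u = V, s = C, h = C, e = V, r = C.

VCCVC


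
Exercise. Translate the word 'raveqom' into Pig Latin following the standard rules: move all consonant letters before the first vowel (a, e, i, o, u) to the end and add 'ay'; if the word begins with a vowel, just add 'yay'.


'raveqom': move consonant cluster 'r' to end and add 'ay': 'aveqomray'.

aveqomray


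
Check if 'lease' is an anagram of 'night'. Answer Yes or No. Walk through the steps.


Sorted letters of 'lease': 'aeels'
Sorted letters of 'night': 'ghint'
They do not match.

No


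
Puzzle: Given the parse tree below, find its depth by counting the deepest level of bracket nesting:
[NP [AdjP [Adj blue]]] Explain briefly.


Count bracket nesting levels:
'[' at pos 0: depth = 1
'[' at pos 4: depth = 2
'[' at pos 10: depth = 3
Maximum depth reached: 3

3


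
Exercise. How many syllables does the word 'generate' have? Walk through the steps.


Break 'generate' into syllables: gen-er-ate -> gen | er | ate = 3 syllables

3 syllables


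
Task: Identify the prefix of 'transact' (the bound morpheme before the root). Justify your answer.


The word 'transact' = 'trans' (prefix) + 'act' (root). The prefix is 'trans'.

trans


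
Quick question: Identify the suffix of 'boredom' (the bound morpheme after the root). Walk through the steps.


The word 'boredom' = 'bore' (root) + '-dom' (suffix). The suffix is '-dom'.

dom


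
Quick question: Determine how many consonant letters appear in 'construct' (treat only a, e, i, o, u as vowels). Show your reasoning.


Consonants in 'construct': c, n, s, t, r, c, t = 7 consonants.

7


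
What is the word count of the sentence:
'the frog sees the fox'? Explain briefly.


Split into words: the | frog | sees | the | fox = 5 words.

5


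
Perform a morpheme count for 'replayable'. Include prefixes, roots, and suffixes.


Decomposition: re- (prefix) + play (root) + -able (suffix) = 3 morpheme(s)

3 morphemes


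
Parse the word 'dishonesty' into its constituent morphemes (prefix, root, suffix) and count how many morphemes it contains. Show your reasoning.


Step 1: Identify prefix: 'dis' (meaning: not/apart)
Step 2: Identify root: 'honest'
Step 3: Identify suffix(es): 'y'
Decomposition: dis- (prefix: not/apart) + honest (root) + -y (suffix: quality)
Total morphemes: 3

3 morphemes (dis- (prefix: not/apart) + honest (root) + -y (suffix: quality))


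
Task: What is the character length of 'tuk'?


Spell out 'tuk' and number each letter: t(1), u(2), k(3). Total: 3 letters.

3


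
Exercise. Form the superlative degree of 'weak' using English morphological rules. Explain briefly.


Apply superlative formation (add -est): 'weak' -> 'weakest'.

weakest


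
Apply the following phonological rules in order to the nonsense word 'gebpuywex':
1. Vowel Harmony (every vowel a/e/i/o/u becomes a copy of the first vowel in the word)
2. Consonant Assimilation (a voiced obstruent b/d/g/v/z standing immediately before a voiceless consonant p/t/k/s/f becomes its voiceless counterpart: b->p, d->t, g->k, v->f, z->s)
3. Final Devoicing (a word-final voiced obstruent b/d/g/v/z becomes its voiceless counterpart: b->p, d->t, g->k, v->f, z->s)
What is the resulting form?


Starting form: 'gebpuywex'
Rule 1: Vowel Harmony: all vowels become 'e' (matching first vowel). 'gebpuywex' -> 'gebpeywex'
Rule 2: Consonant Assimilation: voiced obstruent before voiceless consonant becomes voiceless ('bp' -> 'pp'). 'gebpeywex' -> 'geppeywex'
Rule 3: Final Devoicing: final consonant 'x' is not one of the voiced obstruents b/d/g/v/z. No change.
Final form: 'geppeywex'

geppeywex


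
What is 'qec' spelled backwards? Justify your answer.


Reverse 'qec' character by character: 'ceq'.

ceq


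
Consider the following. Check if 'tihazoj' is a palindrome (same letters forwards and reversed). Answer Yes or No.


Forward: 'tihazoj'
Reversed: 'jozahit'
They differ.

No


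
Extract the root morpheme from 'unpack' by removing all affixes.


Remove prefix 'un' from 'unpack' to get root 'pack'.

pack


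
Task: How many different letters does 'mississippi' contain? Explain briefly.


Unique letters in 'mississippi': {i, m, p, s} = 4 distinct letters.

4


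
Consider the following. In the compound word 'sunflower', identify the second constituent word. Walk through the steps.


Split 'sunflower' into 'sun' + 'flower'. The second part is 'flower'.

flower


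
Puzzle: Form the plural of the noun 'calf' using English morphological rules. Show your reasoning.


Apply rule: Change -f to -ves. 'calf' becomes 'calves'.

calves


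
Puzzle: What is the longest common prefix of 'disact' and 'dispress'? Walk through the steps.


Compare from the start: 3 characters match: 'dis'. Mismatch at position 4: 'a' vs 'p'.

dis


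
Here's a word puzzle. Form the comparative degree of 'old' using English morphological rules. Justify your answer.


Apply comparative formation (add -er): 'old' -> 'older'.

older


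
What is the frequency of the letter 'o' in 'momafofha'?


Letter 'o' in 'momafofha': found at position(s) 2, 6 = 2 occurrence(s).

2


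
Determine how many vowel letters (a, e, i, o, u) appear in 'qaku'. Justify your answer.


Vowels in 'qaku': a, u = 2 vowels.

2


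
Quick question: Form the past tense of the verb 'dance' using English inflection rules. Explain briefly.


Apply rule: Add -d (word ends in -e). 'dance' becomes 'danced'.

danced


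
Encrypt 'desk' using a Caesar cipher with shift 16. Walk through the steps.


Shift each letter by 16: d -> t, e -> u, s -> i, k -> a. Result: 'tuia'.

tuia


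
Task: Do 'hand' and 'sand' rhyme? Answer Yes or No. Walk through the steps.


Rime (stressed vowel + following sounds) of 'hand': -and = /ænd/
Rime of 'sand': -and = /ænd/
/ænd/ and /ænd/ are the same ending sound, so the words rhyme.

Yes


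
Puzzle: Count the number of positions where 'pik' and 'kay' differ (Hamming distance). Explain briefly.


Alignment:
Position 1: 'p' vs 'k' = DIFFER
Position 2: 'i' vs 'a' = DIFFER
Position 3: 'k' vs 'y' = DIFFER
Total differences: 3

3


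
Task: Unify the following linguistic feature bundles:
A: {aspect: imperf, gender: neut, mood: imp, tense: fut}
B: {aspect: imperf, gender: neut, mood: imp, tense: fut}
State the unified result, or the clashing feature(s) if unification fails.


Compare features:
aspect: A=imperf vs B=imperf -> unified: imperf
gender: A=neut vs B=neut -> unified: neut
mood: A=imp vs B=imp -> unified: imp
tense: A=fut vs B=fut -> unified: fut
No clashes found.

Unified: {aspect: imperf, gender: neut, mood: imp, tense: fut}


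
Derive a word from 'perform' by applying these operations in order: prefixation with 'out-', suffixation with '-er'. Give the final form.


Step 1: Add prefix 'out-' to 'perform' = 'outperform'
Step 2: Add suffix '-er' to 'outperform' = 'outperformer'

outperformer


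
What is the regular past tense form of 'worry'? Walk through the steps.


Apply rule: Change -y to -ied. 'worry' becomes 'worried'.

worried


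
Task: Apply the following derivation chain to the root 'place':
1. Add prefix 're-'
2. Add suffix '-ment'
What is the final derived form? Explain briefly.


Step 1: Add prefix 're-' to 'place' = 'replace'
Step 2: Add suffix '-ment' to 'replace' = 'replacement'

replacement


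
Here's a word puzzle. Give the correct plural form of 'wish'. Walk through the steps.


Apply rule: Add -es (sibilant/fricative ending). 'wish' becomes 'wishes'.

wishes


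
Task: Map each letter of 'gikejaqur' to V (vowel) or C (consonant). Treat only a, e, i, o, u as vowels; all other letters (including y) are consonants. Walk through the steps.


Letter mapping: g = C, i = V, k = C, e = V, j = C, a = V, q = C, u = V, r = C.

CVCVCVCVC


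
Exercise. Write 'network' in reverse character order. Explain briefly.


Reverse 'network' character by character: 'krowten'.

krowten


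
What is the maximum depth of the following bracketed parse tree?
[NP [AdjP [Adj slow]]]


Count bracket nesting levels:
'[' at pos 0: depth = 1
'[' at pos 4: depth = 2
'[' at pos 10: depth = 3
Maximum depth reached: 3

3


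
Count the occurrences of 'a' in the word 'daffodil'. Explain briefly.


Letter 'a' in 'daffodil': found at position(s) 2 = 1 occurrence(s).

1


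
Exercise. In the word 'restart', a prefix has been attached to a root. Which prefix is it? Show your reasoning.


The word 'restart' = 're' (prefix) + 'start' (root). The prefix is 're'.

re


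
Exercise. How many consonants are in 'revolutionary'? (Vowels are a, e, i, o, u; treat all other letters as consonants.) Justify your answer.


Consonants in 'revolutionary': r, v, l, t, n, r, y = 7 consonants.

7


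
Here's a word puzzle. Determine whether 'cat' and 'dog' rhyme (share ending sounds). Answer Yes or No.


Rime (stressed vowel + following sounds) of 'cat': -at = /æt/
Rime of 'dog': -og = /ɒg/
/æt/ and /ɒg/ are different ending sounds, so the words do not rhyme.

No


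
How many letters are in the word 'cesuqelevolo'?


Spell out 'cesuqelevolo' and number each letter: c(1), e(2), s(3), u(4), q(5), e(6), l(7), e(8), v(9), o(10), l(11), o(12). Total: 12 letters.

12


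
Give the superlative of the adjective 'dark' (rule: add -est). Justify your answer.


Apply superlative formation (add -est): 'dark' -> 'darkest'.

darkest


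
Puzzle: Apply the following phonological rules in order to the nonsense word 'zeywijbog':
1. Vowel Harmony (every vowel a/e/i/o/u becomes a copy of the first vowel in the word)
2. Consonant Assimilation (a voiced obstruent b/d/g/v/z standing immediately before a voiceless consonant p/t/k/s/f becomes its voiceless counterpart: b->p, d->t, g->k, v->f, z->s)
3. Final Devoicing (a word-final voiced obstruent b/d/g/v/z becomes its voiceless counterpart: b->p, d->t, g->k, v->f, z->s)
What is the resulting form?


Starting form: 'zeywijbog'
Rule 1: Vowel Harmony: all vowels become 'e' (matching first vowel). 'zeywijbog' -> 'zeywejbeg'
Rule 2: Consonant Assimilation: no voiced obstruent (b/d/g/v/z) stands immediately before a voiceless consonant (p/t/k/s/f). No change.
Rule 3: Final Devoicing: word-final voiced obstruent 'g' becomes voiceless 'k'. 'zeywejbeg' -> 'zeywejbek'
Final form: 'zeywejbek'

zeywejbek


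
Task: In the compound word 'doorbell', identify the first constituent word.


Split 'doorbell' into 'door' + 'bell'. The first part is 'door'.

door


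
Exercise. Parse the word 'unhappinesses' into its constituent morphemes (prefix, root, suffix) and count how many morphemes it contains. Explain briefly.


Step 1: Identify prefix: 'un' (meaning: not/reverse)
Step 2: Identify root: 'happy'
Step 3: Identify suffix(es): 'ness, es'
Decomposition: un- (prefix: not/reverse) + happy (root) + -ness (suffix: state of) + -es (plural)
Total morphemes: 4

4 morphemes (un- (prefix: not/reverse) + happy (root) + -ness (suffix: state of) + -es (plural))


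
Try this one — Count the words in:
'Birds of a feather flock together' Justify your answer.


Split into words: Birds | of | a | feather | flock | together = 6 words.

6


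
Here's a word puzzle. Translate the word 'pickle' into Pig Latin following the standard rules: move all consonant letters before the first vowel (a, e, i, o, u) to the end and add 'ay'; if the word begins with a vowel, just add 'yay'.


'pickle': move consonant cluster 'p' to end and add 'ay': 'icklepay'.

icklepay


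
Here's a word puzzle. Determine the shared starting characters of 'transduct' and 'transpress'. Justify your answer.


Compare from the start: 5 characters match: 'trans'. Mismatch at position 6: 'd' vs 'p'.

trans


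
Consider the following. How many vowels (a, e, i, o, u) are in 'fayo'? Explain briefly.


Vowels in 'fayo': a, o = 2 vowels.

2


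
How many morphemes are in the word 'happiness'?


Decomposition: happy (root) + -ness (suffix) = 2 morpheme(s)

2 morphemes


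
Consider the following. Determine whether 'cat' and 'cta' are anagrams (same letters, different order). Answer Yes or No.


Sorted letters of 'cat': 'act'
Sorted letters of 'cta': 'act'
They match.

Yes


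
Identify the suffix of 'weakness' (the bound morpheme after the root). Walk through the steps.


The word 'weakness' = 'weak' (root) + '-ness' (suffix). The suffix is '-ness'.

ness


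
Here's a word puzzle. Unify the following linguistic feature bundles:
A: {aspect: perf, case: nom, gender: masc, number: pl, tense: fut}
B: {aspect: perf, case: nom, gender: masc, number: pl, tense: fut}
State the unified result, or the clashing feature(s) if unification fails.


Compare features:
aspect: A=perf vs B=perf -> unified: perf
case: A=nom vs B=nom -> unified: nom
gender: A=masc vs B=masc -> unified: masc
number: A=pl vs B=pl -> unified: pl
tense: A=fut vs B=fut -> unified: fut
No clashes found.

Unified: {aspect: perf, case: nom, gender: masc, number: pl, tense: fut}


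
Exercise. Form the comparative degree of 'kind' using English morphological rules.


Apply comparative formation (add -er): 'kind' -> 'kinder'.

kinder


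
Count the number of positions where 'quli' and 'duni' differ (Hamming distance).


Alignment:
Position 1: 'q' vs 'd' = DIFFER
Position 2: 'u' vs 'u' = match
Position 3: 'l' vs 'n' = DIFFER
Position 4: 'i' vs 'i' = match
Total differences: 2

2


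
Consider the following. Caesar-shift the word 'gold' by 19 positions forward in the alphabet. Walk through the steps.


Shift each letter by 19: g -> z, o -> h, l -> e, d -> w. Result: 'zhew'.

zhew


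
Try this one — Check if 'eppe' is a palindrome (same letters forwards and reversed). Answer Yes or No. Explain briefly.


Forward: 'eppe'
Reversed: 'eppe'
They are identical.

Yes


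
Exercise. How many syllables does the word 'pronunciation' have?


Break 'pronunciation' into syllables: pro-nun-ci-a-tion -> pro | nun | ci | a | tion = 5 syllables

5 syllables


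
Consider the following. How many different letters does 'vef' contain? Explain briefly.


Unique letters in 'vef': {e, f, v} = 3 distinct letters.

3


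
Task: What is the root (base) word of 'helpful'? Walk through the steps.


Remove suffix '-ful' from 'helpful' to get root 'help'.

help


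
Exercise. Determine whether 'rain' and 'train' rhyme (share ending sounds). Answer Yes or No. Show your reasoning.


Rime (stressed vowel + following sounds) of 'rain': -ain = /eɪn/
Rime of 'train': -ain = /eɪn/
/eɪn/ and /eɪn/ are the same ending sound, so the words rhyme.

Yes


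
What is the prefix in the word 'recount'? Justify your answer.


The word 'recount' = 're' (prefix) + 'count' (root). The prefix is 're'.

re


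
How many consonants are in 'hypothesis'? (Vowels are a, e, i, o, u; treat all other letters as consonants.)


Consonants in 'hypothesis': h, y, p, t, h, s, s = 7 consonants.

7


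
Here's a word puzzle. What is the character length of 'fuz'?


Spell out 'fuz' and number each letter: f(1), u(2), z(3). Total: 3 letters.

3


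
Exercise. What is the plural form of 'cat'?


Apply rule: Add -s. 'cat' becomes 'cats'.

cats


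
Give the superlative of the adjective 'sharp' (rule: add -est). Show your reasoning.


Apply superlative formation (add -est): 'sharp' -> 'sharpest'.

sharpest


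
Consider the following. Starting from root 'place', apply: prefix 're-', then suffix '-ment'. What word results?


Step 1: Add prefix 're-' to 'place' = 'replace'
Step 2: Add suffix '-ment' to 'replace' = 'replacement'

replacement


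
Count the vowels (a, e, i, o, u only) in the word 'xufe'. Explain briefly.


Vowels in 'xufe': u, e = 2 vowels.

2


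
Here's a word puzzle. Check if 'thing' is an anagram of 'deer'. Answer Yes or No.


Sorted letters of 'thing': 'ghint'
Sorted letters of 'deer': 'deer'
They do not match.

No


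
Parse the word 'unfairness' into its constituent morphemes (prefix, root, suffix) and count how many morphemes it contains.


Step 1: Identify prefix: 'un' (meaning: not/reverse)
Step 2: Identify root: 'fair'
Step 3: Identify suffix(es): 'ness'
Decomposition: un- (prefix: not/reverse) + fair (root) + -ness (suffix: state of)
Total morphemes: 3

3 morphemes (un- (prefix: not/reverse) + fair (root) + -ness (suffix: state of))


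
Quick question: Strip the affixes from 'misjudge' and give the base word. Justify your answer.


Remove prefix 'mis' from 'misjudge' to get root 'judge'.

judge


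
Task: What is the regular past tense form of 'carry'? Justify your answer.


Apply rule: Change -y to -ied. 'carry' becomes 'carried'.

carried


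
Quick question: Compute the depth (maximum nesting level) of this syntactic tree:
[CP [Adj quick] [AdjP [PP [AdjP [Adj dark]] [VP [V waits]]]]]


Count bracket nesting levels:
'[' at pos 0: depth = 1
'[' at pos 4: depth = 2
'[' at pos 16: depth = 2
'[' at pos 22: depth = 3
'[' at pos 26: depth = 4
'[' at pos 32: depth = 5
'[' at pos 44: depth = 4
'[' at pos 48: depth = 5
Maximum depth reached: 5

5


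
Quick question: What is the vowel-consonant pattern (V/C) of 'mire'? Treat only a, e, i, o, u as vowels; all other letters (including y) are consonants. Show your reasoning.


Letter mapping: m = C, i = V, r = C, e = V.

CVCV


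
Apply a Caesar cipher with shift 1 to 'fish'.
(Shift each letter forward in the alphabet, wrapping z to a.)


Shift each letter by 1: f -> g, i -> j, s -> t, h -> i. Result: 'gjti'.

gjti


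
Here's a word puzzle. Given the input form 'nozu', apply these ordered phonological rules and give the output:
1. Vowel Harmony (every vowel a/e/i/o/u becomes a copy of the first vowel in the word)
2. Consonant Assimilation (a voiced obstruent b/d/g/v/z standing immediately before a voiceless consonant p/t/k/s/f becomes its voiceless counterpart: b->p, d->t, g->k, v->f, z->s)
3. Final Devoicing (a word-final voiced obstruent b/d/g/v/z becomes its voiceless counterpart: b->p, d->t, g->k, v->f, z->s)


Starting form: 'nozu'
Rule 1: Vowel Harmony: all vowels become 'o' (matching first vowel). 'nozu' -> 'nozo'
Rule 2: Consonant Assimilation: no voiced obstruent (b/d/g/v/z) stands immediately before a voiceless consonant (p/t/k/s/f). No change.
Rule 3: Final Devoicing: the word ends in the vowel 'o', not a consonant. No change.
Final form: 'nozo'

nozo


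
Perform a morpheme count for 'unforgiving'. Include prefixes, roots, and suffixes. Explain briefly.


Decomposition: un- (prefix) + forgive (root) + -ing (suffix) = 3 morpheme(s)

3 morphemes
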